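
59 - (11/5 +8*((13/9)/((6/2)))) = 7148/135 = 52.95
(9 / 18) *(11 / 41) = 11 / 82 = 0.13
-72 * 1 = -72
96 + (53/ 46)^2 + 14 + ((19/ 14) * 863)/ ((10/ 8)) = 77637019/ 74060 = 1048.30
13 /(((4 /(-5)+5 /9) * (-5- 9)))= 585 /154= 3.80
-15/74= -0.20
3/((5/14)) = 42/5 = 8.40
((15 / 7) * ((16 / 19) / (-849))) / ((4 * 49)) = -20 / 1844311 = -0.00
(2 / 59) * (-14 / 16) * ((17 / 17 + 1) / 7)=-1 / 118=-0.01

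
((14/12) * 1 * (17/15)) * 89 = 10591/90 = 117.68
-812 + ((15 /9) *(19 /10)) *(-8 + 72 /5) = -11876 /15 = -791.73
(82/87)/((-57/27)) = -246/551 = -0.45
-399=-399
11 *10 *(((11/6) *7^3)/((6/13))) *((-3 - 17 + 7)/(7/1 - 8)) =35070035/18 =1948335.28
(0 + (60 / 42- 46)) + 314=1886 / 7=269.43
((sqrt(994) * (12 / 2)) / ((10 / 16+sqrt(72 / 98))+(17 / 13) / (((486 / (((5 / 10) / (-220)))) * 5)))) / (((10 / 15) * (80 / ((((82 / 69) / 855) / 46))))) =3324321 * sqrt(994) / 1449436929781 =0.00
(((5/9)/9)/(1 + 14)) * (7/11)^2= 49/29403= 0.00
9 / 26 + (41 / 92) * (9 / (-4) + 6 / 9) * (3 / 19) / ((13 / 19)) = 877 / 4784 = 0.18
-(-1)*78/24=13/4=3.25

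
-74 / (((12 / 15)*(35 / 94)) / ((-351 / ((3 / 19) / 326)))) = 1260249822 / 7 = 180035688.86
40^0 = 1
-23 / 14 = -1.64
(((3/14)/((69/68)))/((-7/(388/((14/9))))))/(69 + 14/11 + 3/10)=-6530040/61242307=-0.11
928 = 928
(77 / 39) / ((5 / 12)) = 308 / 65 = 4.74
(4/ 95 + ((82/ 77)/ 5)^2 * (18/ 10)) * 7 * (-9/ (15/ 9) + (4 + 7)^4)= 18218227616/ 1436875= 12679.06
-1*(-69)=69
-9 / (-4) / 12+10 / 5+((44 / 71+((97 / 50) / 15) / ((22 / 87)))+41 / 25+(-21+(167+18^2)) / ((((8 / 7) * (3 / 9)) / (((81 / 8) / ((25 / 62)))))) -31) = 30953.42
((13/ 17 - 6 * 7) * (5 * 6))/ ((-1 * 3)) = 7010/ 17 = 412.35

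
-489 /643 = -0.76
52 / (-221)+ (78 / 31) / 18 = -151 / 1581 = -0.10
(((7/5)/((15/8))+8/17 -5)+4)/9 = 277/11475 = 0.02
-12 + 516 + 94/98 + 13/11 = 272810/539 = 506.14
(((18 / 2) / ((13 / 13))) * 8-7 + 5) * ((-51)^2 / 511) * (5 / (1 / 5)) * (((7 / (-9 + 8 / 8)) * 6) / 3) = -2275875 / 146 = -15588.18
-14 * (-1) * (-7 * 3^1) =-294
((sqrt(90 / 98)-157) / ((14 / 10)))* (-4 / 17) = 3140 / 119-60* sqrt(5) / 833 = 26.23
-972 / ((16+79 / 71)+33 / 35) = -201285 / 3739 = -53.83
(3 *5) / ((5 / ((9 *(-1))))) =-27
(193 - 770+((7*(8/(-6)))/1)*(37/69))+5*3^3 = -92530/207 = -447.00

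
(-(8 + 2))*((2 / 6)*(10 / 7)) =-100 / 21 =-4.76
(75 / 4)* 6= 225 / 2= 112.50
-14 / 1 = -14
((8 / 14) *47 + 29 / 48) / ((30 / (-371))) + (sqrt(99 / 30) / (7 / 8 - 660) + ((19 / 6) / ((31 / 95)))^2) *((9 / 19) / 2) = -439093291 / 1383840 - 18 *sqrt(330) / 500935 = -317.30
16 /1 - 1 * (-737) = 753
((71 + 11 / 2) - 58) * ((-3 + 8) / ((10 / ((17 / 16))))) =629 / 64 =9.83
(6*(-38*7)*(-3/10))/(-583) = -2394/2915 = -0.82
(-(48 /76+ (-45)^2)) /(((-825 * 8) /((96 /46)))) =76974 /120175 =0.64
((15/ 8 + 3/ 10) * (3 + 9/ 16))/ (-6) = -1653/ 1280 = -1.29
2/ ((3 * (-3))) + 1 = 7/ 9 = 0.78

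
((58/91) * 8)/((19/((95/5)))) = 464/91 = 5.10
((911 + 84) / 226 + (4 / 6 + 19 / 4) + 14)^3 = 13514.13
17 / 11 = 1.55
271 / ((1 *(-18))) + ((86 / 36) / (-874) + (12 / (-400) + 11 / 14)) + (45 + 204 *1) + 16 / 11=3575824951 / 15142050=236.15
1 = 1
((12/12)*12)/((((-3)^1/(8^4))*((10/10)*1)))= -16384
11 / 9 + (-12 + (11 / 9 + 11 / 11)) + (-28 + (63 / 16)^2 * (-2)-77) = -166537 / 1152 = -144.56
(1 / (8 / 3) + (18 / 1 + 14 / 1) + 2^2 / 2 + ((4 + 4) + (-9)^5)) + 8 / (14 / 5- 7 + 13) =-5192503 / 88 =-59005.72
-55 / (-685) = 11 / 137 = 0.08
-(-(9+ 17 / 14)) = 143 / 14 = 10.21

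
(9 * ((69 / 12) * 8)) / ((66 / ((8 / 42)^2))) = 368 / 1617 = 0.23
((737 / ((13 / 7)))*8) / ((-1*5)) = -41272 / 65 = -634.95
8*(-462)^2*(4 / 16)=426888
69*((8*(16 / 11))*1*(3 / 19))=26496 / 209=126.78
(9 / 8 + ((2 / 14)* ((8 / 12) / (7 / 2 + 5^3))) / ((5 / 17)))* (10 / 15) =243409 / 323820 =0.75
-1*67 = -67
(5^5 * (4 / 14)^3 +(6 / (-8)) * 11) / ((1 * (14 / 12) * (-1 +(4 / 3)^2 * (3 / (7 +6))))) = -10375677 / 110446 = -93.94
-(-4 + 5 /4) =11 /4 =2.75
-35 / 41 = -0.85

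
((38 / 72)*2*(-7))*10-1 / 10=-73.99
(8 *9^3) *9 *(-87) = -4566456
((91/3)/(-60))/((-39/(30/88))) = 7/1584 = 0.00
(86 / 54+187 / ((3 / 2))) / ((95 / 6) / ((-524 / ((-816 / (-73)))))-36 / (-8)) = 65200534 / 2149389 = 30.33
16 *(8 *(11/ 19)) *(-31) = -43648/ 19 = -2297.26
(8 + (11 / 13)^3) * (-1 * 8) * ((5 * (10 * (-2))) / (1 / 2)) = 30251200 / 2197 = 13769.32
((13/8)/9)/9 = 13/648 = 0.02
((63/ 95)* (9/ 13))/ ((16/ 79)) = 44793/ 19760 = 2.27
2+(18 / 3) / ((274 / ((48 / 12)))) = 286 / 137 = 2.09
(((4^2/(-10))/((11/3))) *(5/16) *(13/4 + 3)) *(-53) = 3975/88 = 45.17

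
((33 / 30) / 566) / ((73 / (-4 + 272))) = 737 / 103295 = 0.01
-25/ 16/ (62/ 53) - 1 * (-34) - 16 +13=29.66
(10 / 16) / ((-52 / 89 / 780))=-6675 / 8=-834.38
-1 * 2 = -2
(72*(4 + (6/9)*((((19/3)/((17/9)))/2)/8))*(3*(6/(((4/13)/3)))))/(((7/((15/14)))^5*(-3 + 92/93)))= -125602205259375/57471284260544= -2.19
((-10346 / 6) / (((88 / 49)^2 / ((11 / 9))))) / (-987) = 1774339 / 2680128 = 0.66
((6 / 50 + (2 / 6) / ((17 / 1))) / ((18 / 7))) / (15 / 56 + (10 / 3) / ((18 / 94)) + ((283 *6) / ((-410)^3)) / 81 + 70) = 12022579240 / 19415088708271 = 0.00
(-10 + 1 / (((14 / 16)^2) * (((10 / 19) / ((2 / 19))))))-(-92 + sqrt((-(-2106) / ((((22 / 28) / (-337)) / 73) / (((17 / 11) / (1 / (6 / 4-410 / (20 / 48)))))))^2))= -2968156035176316 / 29645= -100123327211.21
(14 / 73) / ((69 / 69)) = 14 / 73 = 0.19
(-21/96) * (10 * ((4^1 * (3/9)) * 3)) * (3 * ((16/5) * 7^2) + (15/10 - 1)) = -32963/8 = -4120.38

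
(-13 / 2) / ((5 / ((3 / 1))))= -39 / 10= -3.90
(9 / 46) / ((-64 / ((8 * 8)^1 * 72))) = -324 / 23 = -14.09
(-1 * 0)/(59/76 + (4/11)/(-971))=0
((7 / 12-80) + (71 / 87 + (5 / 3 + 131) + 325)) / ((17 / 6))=131915 / 986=133.79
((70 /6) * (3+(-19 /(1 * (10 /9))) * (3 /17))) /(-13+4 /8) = 7 /425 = 0.02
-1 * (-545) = 545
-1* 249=-249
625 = 625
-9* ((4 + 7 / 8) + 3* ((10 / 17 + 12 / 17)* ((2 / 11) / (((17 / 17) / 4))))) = -9423 / 136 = -69.29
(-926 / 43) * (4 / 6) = -1852 / 129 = -14.36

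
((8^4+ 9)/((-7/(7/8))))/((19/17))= -69785/152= -459.11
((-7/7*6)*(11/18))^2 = 13.44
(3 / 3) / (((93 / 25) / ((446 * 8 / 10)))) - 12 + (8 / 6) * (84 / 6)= 3180 / 31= 102.58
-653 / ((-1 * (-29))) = -653 / 29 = -22.52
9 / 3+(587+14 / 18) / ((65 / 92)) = 834.93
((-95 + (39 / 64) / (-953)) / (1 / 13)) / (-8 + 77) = -17.90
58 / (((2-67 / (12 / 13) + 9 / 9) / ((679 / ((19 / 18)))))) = -8506512 / 15865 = -536.18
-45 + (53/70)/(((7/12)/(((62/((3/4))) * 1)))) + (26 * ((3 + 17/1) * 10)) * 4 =5111263/245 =20862.30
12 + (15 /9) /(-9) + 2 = 373 /27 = 13.81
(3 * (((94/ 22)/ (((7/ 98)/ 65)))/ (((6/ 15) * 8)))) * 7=2245425/ 88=25516.19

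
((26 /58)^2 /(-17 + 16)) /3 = -169 /2523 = -0.07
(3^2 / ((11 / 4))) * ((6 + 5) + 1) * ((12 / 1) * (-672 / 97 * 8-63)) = -59548608 / 1067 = -55809.38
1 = 1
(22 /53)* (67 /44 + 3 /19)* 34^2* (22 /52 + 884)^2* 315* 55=3719754159679490625 /340366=10928688998547.12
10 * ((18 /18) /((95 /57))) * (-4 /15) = -8 /5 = -1.60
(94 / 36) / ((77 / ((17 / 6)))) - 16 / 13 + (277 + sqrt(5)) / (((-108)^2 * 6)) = -1.13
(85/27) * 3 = 85/9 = 9.44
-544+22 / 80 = -21749 / 40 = -543.72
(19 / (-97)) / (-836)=1 / 4268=0.00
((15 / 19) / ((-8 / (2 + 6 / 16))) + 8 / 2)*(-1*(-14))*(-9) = -15183 / 32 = -474.47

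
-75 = -75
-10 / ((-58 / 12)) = 60 / 29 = 2.07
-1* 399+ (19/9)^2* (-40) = -46759/81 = -577.27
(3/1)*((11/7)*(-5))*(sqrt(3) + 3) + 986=6407/7-165*sqrt(3)/7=874.46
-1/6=-0.17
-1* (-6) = 6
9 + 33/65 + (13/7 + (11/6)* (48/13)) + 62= 80.13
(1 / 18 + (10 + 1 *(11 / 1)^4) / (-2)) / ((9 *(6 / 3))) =-65929 / 162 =-406.97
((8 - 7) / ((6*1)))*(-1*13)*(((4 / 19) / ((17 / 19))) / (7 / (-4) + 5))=-8 / 51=-0.16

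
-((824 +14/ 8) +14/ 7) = -3311/ 4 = -827.75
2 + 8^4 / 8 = 514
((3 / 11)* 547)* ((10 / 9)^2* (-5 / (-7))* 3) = 273500 / 693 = 394.66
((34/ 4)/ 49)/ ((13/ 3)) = 51/ 1274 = 0.04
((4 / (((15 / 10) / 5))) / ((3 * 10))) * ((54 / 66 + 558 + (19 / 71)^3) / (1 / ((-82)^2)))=59175351827936 / 35433189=1670054.36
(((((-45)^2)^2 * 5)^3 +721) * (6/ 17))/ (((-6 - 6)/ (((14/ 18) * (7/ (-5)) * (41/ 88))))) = 509285366992123772158871/ 3960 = 128607415907101962666.38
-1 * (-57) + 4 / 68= 970 / 17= 57.06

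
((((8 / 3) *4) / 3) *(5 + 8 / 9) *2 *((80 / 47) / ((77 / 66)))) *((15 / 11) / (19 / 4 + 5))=10854400 / 1270269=8.54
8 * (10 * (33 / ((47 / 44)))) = 116160 / 47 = 2471.49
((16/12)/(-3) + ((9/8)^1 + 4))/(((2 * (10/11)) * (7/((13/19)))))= 48191/191520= 0.25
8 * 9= 72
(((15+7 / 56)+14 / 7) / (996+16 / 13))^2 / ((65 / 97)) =23667709 / 53780894720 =0.00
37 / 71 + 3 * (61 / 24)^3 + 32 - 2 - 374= -96259645 / 327168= -294.22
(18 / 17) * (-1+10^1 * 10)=1782 / 17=104.82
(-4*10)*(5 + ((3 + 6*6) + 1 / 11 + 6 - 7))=-18960 / 11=-1723.64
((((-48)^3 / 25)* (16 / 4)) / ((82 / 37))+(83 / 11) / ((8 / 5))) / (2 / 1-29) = 719749729 / 2435400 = 295.54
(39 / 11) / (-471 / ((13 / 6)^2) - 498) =-2197 / 370766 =-0.01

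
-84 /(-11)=84 /11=7.64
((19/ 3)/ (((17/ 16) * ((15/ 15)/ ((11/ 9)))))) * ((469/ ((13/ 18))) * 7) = 21956704/ 663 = 33117.20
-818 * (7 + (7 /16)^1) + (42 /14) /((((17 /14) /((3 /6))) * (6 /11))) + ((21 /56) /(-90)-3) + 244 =-23829707 /4080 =-5840.61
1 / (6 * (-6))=-1 / 36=-0.03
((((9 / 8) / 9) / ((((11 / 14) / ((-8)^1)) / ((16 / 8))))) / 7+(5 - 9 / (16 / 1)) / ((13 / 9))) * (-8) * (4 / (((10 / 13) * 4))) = -28.17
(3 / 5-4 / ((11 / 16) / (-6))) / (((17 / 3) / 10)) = 11718 / 187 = 62.66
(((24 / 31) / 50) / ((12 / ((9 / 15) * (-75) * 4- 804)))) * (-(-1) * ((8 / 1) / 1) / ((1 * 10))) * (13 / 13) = -3936 / 3875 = -1.02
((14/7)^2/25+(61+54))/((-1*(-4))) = 2879/100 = 28.79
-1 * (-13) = 13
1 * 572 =572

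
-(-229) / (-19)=-229 / 19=-12.05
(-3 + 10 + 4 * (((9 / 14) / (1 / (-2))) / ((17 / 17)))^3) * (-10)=5150 / 343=15.01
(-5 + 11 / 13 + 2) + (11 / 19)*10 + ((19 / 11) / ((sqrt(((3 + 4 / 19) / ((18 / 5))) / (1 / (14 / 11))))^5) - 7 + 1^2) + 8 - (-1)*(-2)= 4.89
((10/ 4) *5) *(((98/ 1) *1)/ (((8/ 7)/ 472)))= 505925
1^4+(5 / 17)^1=22 / 17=1.29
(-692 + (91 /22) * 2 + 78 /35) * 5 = -262377 /77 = -3407.49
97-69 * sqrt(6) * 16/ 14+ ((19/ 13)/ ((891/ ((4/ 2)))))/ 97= 108984485/ 1123551-552 * sqrt(6)/ 7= -96.16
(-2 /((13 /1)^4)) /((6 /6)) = -2 /28561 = -0.00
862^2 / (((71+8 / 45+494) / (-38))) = -1270605240 / 25433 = -49958.92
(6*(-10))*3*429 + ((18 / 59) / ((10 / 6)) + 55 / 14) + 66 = -318629039 / 4130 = -77149.89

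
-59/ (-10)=59/ 10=5.90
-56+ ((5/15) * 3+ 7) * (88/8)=32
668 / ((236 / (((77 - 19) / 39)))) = 9686 / 2301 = 4.21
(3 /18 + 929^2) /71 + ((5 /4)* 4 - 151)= 5116051 /426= 12009.51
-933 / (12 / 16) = -1244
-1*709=-709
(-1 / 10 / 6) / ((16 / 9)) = -3 / 320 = -0.01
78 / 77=1.01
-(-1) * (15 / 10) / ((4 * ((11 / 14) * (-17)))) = -0.03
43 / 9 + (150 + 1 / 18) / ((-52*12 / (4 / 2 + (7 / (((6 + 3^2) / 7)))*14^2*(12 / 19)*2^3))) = -137584673 / 177840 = -773.64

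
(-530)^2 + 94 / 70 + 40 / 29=285116263 / 1015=280902.72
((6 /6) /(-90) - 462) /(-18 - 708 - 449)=41581 /105750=0.39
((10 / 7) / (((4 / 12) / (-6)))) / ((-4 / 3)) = 135 / 7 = 19.29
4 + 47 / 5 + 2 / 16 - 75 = -2459 / 40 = -61.48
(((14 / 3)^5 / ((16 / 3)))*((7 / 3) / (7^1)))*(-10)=-336140 / 243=-1383.29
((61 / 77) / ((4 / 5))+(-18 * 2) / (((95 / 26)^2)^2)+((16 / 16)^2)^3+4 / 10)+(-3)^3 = -622446397263 / 25086792500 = -24.81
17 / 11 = 1.55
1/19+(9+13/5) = 1107/95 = 11.65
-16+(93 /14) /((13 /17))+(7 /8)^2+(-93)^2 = 50333643 /5824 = 8642.45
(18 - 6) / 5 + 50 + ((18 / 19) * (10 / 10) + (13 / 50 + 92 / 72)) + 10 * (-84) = -3356366 / 4275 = -785.11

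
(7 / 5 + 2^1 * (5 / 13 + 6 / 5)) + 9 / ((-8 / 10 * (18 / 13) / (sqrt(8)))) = 297 / 65 - 65 * sqrt(2) / 4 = -18.41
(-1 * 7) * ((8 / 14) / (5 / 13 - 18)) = 52 / 229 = 0.23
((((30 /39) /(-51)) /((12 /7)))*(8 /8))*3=-35 /1326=-0.03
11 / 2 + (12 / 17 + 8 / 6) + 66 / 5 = 10577 / 510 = 20.74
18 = 18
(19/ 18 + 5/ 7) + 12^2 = 18367/ 126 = 145.77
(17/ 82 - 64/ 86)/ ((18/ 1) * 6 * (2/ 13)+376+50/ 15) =-73827/ 54448492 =-0.00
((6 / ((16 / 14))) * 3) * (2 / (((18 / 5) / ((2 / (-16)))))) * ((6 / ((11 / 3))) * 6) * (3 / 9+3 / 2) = -315 / 16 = -19.69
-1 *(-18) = 18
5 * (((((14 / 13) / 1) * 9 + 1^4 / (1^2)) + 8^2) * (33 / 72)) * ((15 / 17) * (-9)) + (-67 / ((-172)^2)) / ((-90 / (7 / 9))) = -7198571996851 / 5295831840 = -1359.29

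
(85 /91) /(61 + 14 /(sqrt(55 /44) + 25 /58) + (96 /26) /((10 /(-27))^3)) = -53608883750 /279780534187 -2904078125* sqrt(5) /39968647741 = -0.35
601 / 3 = 200.33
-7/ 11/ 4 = -7/ 44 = -0.16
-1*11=-11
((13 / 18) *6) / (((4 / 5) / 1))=65 / 12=5.42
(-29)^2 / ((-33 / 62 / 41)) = -2137822 / 33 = -64782.48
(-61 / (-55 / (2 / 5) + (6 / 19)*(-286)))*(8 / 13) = 18544 / 112541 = 0.16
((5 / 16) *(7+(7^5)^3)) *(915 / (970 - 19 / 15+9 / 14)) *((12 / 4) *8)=6841829581026693750 / 203569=33609388369676.59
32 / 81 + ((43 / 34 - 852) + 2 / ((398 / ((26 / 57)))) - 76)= -9645840253 / 10412874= -926.34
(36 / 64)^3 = 729 / 4096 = 0.18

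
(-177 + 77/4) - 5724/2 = -12079/4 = -3019.75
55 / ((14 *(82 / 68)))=935 / 287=3.26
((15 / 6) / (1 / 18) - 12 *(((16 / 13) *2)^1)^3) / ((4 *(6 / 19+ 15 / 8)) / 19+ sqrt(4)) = -212521422 / 3904069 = -54.44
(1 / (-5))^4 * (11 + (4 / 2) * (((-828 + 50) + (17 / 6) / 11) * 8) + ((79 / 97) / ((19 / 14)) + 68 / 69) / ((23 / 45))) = -79981263817 / 4021656375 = -19.89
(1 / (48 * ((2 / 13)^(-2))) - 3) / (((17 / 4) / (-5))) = 30415 / 8619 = 3.53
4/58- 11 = -317/29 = -10.93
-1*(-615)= 615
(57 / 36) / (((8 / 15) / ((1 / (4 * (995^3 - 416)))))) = 0.00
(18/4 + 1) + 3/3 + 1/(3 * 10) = 98/15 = 6.53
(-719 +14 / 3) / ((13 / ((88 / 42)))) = -94292 / 819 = -115.13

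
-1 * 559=-559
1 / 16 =0.06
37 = 37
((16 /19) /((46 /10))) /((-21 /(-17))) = 1360 /9177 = 0.15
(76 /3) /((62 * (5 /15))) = 38 /31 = 1.23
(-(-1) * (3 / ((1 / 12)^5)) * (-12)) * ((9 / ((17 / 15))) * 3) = -3627970560 / 17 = -213410032.94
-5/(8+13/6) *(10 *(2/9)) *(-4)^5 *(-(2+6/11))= -5734400/2013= -2848.68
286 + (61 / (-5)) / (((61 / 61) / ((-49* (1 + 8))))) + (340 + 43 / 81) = 2432726 / 405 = 6006.73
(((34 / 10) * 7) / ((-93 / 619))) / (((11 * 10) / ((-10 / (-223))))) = -73661 / 1140645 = -0.06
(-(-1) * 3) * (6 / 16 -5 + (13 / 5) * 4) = 693 / 40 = 17.32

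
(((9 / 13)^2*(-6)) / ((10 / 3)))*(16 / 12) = -972 / 845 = -1.15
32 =32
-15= -15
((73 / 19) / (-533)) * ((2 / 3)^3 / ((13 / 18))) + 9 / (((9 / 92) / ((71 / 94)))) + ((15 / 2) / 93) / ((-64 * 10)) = 10236323110681 / 147314309376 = 69.49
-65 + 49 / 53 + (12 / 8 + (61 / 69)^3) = -2154940211 / 34821954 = -61.88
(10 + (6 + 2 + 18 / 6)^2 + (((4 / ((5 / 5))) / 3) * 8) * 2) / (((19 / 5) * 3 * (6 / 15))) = 11425 / 342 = 33.41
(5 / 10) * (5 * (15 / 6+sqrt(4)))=45 / 4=11.25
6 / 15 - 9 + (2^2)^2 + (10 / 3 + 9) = 296 / 15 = 19.73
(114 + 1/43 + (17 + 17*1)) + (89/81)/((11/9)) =148.92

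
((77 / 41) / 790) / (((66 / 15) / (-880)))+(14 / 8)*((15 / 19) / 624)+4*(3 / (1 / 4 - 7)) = -1037312387 / 460819008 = -2.25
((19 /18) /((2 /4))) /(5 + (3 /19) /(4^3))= 23104 /54747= 0.42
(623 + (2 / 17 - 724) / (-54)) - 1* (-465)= 168515 / 153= 1101.41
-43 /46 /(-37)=43 /1702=0.03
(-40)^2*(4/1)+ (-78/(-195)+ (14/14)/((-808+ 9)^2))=20430108807/3192005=6400.40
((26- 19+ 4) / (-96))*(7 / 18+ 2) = -473 / 1728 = -0.27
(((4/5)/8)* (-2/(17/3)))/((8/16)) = -6/85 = -0.07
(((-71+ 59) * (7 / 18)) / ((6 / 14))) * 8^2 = -6272 / 9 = -696.89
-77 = -77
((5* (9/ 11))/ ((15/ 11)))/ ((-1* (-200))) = 3/ 200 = 0.02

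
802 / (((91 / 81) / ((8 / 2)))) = 2855.47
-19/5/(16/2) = -19/40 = -0.48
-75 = -75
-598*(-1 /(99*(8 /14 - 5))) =-4186 /3069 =-1.36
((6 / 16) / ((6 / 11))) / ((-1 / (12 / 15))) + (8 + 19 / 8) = 393 / 40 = 9.82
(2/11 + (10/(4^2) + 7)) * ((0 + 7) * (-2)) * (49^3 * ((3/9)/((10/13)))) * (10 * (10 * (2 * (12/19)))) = -147101250660/209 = -703833735.22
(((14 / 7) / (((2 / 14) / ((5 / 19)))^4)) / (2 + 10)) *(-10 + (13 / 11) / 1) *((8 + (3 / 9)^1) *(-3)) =3639015625 / 8601186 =423.08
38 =38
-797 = -797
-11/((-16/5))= 55/16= 3.44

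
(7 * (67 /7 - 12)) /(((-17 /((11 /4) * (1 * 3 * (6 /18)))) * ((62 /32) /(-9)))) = -396 /31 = -12.77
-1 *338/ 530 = -169/ 265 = -0.64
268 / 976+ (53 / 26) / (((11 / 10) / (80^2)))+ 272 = 423324205 / 34892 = 12132.41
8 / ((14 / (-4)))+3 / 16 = -2.10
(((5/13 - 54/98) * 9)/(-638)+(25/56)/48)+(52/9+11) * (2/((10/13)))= 51071231987/1170449280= 43.63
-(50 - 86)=36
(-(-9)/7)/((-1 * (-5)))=9/35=0.26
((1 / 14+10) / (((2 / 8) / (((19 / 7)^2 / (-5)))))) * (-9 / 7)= 916218 / 12005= 76.32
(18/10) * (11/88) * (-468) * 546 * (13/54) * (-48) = 3321864/5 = 664372.80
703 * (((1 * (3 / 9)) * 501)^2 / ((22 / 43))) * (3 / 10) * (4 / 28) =2529169743 / 1540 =1642318.01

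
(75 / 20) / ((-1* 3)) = -5 / 4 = -1.25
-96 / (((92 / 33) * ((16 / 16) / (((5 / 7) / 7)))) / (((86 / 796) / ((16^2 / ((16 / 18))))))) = -2365 / 1794184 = -0.00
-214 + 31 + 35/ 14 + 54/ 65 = -23357/ 130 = -179.67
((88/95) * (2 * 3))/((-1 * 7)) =-528/665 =-0.79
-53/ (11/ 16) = -848/ 11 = -77.09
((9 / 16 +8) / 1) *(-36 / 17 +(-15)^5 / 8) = -1768623831 / 2176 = -812786.69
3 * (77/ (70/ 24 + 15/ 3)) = 29.18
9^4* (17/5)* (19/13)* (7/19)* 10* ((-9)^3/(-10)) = 569173311/65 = 8756512.48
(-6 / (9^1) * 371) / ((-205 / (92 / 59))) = 68264 / 36285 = 1.88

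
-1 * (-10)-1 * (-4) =14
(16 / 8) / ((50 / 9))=9 / 25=0.36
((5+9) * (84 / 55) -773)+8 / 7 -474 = -471423 / 385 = -1224.48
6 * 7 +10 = 52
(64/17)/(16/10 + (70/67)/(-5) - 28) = -10720/75769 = -0.14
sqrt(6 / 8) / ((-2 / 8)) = -2 * sqrt(3) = -3.46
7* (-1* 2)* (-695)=9730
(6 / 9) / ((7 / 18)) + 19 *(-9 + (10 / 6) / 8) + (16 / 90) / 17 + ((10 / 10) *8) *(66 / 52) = -86413421 / 556920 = -155.16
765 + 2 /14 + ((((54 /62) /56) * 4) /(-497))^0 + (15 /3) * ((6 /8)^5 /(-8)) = 43925191 /57344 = 765.99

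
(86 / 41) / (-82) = -43 / 1681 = -0.03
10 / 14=5 / 7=0.71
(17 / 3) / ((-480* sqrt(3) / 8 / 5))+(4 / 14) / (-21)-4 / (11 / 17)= -10018 / 1617-17* sqrt(3) / 108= -6.47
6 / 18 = 1 / 3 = 0.33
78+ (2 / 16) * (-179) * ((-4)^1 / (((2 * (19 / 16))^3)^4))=172644714080328430 / 2213314919066161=78.00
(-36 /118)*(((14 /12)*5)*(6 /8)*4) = -315 /59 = -5.34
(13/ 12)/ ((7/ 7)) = 13/ 12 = 1.08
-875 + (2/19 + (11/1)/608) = -531925/608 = -874.88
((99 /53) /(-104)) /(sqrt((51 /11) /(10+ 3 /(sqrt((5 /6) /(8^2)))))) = -33*sqrt(140250+ 67320*sqrt(30)) /468520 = -0.05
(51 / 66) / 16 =17 / 352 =0.05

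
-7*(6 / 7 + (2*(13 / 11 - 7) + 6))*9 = 3312 / 11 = 301.09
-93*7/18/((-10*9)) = 217/540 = 0.40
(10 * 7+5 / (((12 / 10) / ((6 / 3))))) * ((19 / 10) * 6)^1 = 893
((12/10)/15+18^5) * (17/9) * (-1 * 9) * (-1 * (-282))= -9058589375.52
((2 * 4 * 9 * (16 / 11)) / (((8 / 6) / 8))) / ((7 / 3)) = 20736 / 77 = 269.30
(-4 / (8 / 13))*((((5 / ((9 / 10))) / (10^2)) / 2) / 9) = -13 / 648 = -0.02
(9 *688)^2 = 38340864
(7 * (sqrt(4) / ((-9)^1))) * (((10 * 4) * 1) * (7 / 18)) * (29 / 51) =-56840 / 4131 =-13.76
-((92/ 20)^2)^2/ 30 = -279841/ 18750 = -14.92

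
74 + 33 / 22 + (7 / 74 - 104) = -1051 / 37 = -28.41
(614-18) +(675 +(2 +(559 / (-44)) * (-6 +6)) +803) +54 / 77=159906 / 77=2076.70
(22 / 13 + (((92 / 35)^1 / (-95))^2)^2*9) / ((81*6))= 1344499476445691 / 386114600640234375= 0.00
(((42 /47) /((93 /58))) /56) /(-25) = -29 /72850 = -0.00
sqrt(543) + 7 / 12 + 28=sqrt(543) + 343 / 12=51.89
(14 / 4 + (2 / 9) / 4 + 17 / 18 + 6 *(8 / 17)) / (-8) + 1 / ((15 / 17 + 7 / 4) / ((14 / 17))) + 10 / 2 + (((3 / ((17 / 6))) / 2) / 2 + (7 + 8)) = 957309 / 48688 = 19.66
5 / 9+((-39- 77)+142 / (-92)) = -48433 / 414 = -116.99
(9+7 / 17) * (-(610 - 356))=-40640 / 17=-2390.59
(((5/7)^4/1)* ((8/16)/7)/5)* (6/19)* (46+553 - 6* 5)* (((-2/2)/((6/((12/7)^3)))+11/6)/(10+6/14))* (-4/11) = -290901250/12564795551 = -0.02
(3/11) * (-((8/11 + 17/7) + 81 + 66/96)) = -313581/13552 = -23.14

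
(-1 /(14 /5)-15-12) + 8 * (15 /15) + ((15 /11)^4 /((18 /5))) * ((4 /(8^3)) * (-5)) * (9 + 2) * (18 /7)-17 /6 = -83188363 /3577728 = -23.25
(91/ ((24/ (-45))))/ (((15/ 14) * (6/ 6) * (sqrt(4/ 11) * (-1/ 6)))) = 1911 * sqrt(11)/ 4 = 1584.52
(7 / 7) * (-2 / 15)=-2 / 15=-0.13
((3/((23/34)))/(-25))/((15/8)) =-272/2875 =-0.09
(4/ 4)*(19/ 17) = 19/ 17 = 1.12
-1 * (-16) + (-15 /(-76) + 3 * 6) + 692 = 55191 /76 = 726.20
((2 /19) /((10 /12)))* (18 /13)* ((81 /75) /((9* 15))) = 216 /154375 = 0.00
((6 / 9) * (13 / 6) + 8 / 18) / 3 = 17 / 27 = 0.63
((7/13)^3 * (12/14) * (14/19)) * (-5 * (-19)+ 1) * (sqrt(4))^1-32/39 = 2268064/125229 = 18.11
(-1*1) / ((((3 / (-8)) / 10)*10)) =8 / 3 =2.67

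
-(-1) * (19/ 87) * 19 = 361/ 87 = 4.15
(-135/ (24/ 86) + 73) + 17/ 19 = -31149/ 76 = -409.86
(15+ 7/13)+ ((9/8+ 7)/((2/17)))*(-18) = -127669/104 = -1227.59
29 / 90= 0.32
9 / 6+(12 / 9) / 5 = 53 / 30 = 1.77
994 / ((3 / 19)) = 6295.33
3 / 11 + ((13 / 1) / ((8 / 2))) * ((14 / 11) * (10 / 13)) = 3.45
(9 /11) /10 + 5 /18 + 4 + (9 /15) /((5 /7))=12869 /2475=5.20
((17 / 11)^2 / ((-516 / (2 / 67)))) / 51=-17 / 6274818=-0.00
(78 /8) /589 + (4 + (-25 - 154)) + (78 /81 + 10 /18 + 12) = -10271107 /63612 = -161.46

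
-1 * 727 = -727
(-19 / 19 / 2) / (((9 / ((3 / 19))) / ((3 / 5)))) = -1 / 190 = -0.01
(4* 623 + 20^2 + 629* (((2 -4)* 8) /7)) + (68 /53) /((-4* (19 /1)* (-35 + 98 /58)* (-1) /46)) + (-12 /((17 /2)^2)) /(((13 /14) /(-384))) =1522.95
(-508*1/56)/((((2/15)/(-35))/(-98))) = -466725/2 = -233362.50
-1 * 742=-742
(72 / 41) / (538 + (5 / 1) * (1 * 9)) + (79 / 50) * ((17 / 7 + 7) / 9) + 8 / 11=2.39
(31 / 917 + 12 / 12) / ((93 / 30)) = 9480 / 28427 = 0.33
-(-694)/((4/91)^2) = 2873507/8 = 359188.38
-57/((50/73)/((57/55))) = -237177/2750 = -86.25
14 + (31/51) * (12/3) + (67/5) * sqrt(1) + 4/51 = 29.91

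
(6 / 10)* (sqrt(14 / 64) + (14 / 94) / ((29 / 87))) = 63 / 235 + 3* sqrt(14) / 40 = 0.55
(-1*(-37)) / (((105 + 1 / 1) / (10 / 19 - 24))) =-8251 / 1007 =-8.19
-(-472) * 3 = 1416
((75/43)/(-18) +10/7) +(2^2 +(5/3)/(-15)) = 28285/5418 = 5.22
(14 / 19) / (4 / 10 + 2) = 35 / 114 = 0.31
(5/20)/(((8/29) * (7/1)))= 29/224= 0.13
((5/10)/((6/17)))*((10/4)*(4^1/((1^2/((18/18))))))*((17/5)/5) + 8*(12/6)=769/30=25.63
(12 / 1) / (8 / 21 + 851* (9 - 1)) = 63 / 35744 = 0.00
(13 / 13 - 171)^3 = -4913000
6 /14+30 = 213 /7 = 30.43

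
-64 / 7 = -9.14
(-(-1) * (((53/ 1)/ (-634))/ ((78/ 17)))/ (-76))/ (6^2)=901/ 135300672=0.00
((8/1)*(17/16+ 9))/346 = 161/692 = 0.23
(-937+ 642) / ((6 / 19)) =-5605 / 6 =-934.17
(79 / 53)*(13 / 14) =1027 / 742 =1.38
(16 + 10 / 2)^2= 441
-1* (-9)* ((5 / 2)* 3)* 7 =945 / 2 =472.50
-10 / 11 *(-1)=0.91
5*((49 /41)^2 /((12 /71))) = 852355 /20172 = 42.25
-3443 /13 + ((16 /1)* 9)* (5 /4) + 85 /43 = -46324 /559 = -82.87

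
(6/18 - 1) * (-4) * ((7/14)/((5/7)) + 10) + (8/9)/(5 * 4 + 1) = 27004/945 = 28.58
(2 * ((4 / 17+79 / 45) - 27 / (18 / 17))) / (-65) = 35969 / 49725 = 0.72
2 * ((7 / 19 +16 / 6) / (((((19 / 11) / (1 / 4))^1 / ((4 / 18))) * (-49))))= -0.00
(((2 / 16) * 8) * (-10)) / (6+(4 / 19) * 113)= -0.34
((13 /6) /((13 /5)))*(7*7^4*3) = 84035 /2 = 42017.50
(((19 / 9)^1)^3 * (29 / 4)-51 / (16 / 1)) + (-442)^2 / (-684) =-48887101 / 221616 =-220.59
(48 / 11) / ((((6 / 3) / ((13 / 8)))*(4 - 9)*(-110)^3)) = 39 / 73205000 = 0.00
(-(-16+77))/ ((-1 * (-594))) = -61/ 594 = -0.10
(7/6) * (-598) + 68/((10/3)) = -10159/15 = -677.27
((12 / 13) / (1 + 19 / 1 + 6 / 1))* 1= 0.04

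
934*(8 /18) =3736 /9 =415.11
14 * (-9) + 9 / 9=-125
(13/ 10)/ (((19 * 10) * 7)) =13/ 13300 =0.00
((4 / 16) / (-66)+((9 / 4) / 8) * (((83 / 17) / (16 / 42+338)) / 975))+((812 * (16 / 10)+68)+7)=5179376321167 / 3769022400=1374.20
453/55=8.24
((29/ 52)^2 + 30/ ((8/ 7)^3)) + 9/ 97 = 86036593/ 4196608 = 20.50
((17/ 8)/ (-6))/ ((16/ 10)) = -0.22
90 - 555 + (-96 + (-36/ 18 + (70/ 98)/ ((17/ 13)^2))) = -1138104/ 2023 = -562.58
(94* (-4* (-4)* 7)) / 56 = 188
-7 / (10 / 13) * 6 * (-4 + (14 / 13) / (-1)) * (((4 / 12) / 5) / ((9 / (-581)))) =-89474 / 75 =-1192.99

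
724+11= 735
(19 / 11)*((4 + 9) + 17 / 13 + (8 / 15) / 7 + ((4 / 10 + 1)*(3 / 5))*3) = 2192011 / 75075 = 29.20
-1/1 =-1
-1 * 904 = -904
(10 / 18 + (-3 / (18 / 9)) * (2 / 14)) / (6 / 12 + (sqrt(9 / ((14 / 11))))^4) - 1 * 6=-5.99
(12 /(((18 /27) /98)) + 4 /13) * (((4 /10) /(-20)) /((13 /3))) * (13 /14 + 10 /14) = -13.38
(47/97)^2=0.23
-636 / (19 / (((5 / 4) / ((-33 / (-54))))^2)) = -321975 / 2299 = -140.05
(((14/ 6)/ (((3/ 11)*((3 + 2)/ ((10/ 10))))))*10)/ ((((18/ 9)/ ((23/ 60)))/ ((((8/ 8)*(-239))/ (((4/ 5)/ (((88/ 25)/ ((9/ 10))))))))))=-4655959/ 1215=-3832.07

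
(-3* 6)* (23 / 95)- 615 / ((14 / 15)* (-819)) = -430061 / 121030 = -3.55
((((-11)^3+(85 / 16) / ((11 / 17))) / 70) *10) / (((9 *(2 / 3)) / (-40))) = 1164055 / 924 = 1259.80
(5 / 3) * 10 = 50 / 3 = 16.67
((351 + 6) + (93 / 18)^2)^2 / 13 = 190798969 / 16848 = 11324.73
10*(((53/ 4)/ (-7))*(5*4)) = -2650/ 7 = -378.57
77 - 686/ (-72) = 86.53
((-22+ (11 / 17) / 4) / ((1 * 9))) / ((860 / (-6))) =99 / 5848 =0.02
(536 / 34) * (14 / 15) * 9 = 132.42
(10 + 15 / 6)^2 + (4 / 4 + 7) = 164.25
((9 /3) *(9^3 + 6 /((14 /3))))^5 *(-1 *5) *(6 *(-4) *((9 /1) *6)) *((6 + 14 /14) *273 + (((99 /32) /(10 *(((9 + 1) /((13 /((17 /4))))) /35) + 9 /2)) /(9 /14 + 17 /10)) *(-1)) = 624957901589560808602727.50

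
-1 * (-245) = 245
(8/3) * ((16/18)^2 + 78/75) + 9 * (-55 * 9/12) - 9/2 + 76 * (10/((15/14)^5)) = 33897889/202500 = 167.40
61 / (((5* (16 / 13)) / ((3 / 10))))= 2379 / 800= 2.97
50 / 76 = 25 / 38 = 0.66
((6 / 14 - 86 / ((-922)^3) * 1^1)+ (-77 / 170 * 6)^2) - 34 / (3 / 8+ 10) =7463664360355159 / 1645041093952900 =4.54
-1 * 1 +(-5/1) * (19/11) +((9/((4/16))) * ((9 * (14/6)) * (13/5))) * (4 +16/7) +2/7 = 4753152/385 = 12345.85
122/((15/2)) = 244/15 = 16.27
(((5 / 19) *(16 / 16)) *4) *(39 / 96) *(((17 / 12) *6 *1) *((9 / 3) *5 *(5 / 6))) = 27625 / 608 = 45.44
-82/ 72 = -41/ 36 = -1.14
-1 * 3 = -3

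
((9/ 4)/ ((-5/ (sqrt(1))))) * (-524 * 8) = 9432/ 5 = 1886.40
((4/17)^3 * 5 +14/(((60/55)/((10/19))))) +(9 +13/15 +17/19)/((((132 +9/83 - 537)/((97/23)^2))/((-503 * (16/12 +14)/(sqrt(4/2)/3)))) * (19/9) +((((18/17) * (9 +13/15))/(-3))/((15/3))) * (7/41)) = -7762464511100853368587817673845/92701152414346051235662056807 - 3141601134660724516105375 * sqrt(2)/1986162435093705233926362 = -85.97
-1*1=-1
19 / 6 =3.17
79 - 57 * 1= 22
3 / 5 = 0.60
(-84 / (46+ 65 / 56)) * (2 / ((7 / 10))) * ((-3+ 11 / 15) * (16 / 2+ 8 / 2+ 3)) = 456960 / 2641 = 173.03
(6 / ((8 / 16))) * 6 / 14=36 / 7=5.14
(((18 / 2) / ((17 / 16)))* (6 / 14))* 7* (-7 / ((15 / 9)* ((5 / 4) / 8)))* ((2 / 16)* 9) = -326592 / 425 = -768.45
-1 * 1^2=-1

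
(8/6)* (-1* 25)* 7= -700/3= -233.33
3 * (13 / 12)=13 / 4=3.25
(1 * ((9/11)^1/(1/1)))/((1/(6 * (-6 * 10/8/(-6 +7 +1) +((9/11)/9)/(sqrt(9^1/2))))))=-405/22 +18 * sqrt(2)/121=-18.20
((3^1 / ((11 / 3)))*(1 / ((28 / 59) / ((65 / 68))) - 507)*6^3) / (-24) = 77880933 / 20944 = 3718.53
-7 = -7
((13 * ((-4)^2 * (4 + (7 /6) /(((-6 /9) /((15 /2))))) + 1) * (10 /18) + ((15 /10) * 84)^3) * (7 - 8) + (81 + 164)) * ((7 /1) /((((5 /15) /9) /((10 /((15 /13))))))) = -3274499228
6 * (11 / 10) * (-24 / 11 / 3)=-24 / 5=-4.80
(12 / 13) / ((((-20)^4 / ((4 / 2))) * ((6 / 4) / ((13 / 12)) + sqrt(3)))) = -9 / 610000 + 13 * sqrt(3) / 1220000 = 0.00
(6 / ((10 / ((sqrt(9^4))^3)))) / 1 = 1594323 / 5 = 318864.60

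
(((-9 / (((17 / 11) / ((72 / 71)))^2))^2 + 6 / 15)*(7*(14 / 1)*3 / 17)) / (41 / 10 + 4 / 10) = 32064849109198472 / 541214297244255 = 59.25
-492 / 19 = -25.89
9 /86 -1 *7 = -593 /86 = -6.90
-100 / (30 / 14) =-140 / 3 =-46.67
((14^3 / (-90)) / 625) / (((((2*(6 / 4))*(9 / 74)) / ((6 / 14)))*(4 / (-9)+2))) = -0.04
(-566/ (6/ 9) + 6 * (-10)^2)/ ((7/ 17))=-4233/ 7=-604.71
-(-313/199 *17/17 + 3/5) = 968/995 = 0.97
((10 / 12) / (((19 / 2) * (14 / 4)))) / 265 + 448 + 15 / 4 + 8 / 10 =191401537 / 422940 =452.55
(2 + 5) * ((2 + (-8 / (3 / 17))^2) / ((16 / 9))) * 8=64799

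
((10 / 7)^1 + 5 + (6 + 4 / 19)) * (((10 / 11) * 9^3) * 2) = 24508980 / 1463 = 16752.55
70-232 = -162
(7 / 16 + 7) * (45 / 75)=357 / 80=4.46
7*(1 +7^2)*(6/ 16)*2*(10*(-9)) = -23625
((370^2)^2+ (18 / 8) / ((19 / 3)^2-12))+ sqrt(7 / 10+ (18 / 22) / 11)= sqrt(9370) / 110+ 18966509320081 / 1012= 18741610000.96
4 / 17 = 0.24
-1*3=-3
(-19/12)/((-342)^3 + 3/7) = 133/3360141756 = 0.00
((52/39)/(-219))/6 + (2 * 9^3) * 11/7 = 31610884/13797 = 2291.14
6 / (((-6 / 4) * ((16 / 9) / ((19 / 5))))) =-171 / 20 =-8.55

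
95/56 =1.70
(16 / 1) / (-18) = -8 / 9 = -0.89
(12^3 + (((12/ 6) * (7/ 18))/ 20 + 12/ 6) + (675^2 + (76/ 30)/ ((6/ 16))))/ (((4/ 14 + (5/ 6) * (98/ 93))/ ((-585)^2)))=134485178232.57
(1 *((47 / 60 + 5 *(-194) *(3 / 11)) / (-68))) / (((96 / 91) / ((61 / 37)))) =966334733 / 159413760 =6.06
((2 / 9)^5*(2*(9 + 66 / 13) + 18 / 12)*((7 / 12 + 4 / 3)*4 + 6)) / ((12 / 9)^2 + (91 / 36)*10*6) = 168592 / 117789633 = 0.00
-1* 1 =-1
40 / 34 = 1.18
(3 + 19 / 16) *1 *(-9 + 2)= -469 / 16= -29.31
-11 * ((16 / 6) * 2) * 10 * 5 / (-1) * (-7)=-61600 / 3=-20533.33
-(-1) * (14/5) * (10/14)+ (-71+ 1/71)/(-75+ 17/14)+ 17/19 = 5374505/1393517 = 3.86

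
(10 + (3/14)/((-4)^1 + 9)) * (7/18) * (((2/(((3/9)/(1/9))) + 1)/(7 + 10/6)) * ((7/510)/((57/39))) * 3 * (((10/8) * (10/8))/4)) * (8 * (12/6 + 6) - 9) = 71225/156672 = 0.45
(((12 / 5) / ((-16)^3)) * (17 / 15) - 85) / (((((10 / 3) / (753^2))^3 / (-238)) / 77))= 98137183981345246103641021593 / 12800000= 7666967498542597351846.96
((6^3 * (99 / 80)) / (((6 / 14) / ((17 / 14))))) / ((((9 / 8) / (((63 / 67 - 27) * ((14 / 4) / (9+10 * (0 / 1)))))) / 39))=-89135046 / 335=-266074.76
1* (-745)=-745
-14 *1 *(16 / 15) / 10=-112 / 75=-1.49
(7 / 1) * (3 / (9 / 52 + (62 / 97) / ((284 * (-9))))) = 67685436 / 557041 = 121.51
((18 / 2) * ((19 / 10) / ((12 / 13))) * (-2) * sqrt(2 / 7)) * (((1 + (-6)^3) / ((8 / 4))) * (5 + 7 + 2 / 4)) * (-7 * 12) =-2389725 * sqrt(14) / 4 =-2235383.05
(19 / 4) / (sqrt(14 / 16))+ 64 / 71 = 64 / 71+ 19 * sqrt(14) / 14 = 5.98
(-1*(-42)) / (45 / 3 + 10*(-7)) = -42 / 55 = -0.76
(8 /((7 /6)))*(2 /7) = 96 /49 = 1.96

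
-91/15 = -6.07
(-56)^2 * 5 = 15680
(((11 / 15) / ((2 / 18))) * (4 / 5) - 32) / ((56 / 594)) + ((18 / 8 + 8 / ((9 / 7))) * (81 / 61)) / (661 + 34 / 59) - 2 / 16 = -283.53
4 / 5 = 0.80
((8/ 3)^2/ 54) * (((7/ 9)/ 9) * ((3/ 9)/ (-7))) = -32/ 59049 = -0.00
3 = 3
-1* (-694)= 694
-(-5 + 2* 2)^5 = 1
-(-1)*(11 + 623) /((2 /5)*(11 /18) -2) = -28530 /79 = -361.14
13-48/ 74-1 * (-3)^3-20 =716/ 37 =19.35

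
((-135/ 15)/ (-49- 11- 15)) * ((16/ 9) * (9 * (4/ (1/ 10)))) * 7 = 2688/ 5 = 537.60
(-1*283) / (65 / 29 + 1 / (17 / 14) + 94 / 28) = -1953266 / 44325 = -44.07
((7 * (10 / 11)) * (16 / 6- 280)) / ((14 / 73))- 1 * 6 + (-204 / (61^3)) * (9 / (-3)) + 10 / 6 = -68962028167 / 7490373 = -9206.75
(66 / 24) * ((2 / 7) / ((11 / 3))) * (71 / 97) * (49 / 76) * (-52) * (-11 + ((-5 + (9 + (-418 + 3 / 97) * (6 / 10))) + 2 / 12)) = 4843546799 / 3575420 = 1354.68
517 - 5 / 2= 1029 / 2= 514.50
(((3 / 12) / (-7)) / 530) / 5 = -0.00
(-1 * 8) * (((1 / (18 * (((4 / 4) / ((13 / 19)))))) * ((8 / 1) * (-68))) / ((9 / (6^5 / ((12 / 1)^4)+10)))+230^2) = -651011312 / 1539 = -423009.30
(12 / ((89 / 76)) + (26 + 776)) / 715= 14458 / 12727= 1.14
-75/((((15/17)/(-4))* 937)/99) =33660/937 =35.92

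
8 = 8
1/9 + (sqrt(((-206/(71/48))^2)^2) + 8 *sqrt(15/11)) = 8 *sqrt(165)/11 + 879957937/45369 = 19404.92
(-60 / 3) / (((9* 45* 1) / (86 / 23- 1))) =-28 / 207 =-0.14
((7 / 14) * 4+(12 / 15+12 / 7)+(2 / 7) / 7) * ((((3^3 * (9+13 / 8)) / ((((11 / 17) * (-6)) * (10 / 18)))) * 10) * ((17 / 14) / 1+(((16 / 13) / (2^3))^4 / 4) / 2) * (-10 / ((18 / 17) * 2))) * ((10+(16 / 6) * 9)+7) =1227989667867975 / 862085224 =1424441.15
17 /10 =1.70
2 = 2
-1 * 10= -10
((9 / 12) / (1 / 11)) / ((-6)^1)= -11 / 8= -1.38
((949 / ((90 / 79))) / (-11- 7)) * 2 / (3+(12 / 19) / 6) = -1424449 / 47790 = -29.81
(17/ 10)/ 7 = 17/ 70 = 0.24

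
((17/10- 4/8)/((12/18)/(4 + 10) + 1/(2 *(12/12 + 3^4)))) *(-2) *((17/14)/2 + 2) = -107748/925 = -116.48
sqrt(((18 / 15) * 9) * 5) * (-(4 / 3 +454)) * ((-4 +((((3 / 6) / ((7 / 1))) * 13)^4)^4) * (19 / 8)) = 104418090521638712130831 * sqrt(6) / 8711813351237484544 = 29359.10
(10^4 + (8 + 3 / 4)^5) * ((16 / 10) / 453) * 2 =4184125 / 9664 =432.96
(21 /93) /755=0.00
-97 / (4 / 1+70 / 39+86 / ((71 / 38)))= -268593 / 143498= -1.87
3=3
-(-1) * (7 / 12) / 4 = 7 / 48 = 0.15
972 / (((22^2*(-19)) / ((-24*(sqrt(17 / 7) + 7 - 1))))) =5832*sqrt(119) / 16093 + 34992 / 2299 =19.17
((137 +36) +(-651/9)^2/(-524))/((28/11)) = 8456569/132048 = 64.04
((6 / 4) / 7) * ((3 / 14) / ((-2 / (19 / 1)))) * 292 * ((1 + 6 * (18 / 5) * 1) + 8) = -1909899 / 490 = -3897.75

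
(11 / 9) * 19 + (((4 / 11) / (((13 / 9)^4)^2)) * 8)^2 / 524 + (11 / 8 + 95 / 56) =34943989131893851269539579 / 1328987352692485541121066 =26.29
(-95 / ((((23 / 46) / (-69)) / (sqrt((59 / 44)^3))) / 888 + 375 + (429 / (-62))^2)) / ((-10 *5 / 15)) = 1046642555246508 *sqrt(649) / 31834353152571585401503015 + 2145489240367870146452286 / 31834353152571585401503015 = 0.07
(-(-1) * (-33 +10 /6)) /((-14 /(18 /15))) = 94 /35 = 2.69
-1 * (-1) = 1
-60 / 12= -5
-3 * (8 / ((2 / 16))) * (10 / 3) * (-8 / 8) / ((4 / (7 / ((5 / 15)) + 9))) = 4800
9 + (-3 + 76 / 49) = 370 / 49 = 7.55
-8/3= -2.67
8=8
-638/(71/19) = -12122/71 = -170.73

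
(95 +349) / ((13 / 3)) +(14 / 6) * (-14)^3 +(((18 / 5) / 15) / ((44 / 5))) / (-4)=-108111637 / 17160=-6300.21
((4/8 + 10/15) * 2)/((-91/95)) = -95/39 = -2.44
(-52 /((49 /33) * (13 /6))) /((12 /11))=-726 /49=-14.82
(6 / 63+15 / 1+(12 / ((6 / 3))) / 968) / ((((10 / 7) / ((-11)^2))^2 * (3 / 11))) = 1430075647 / 3600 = 397243.24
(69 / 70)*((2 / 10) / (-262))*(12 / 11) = -207 / 252175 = -0.00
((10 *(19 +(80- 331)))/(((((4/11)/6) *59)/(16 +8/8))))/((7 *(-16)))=81345/826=98.48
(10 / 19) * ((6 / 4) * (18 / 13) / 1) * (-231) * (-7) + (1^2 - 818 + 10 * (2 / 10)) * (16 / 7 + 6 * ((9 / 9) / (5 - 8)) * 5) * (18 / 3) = 68278950 / 1729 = 39490.43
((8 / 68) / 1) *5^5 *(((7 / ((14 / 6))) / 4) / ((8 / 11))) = 103125 / 272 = 379.14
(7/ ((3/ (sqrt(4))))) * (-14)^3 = -38416/ 3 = -12805.33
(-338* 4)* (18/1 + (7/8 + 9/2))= -31603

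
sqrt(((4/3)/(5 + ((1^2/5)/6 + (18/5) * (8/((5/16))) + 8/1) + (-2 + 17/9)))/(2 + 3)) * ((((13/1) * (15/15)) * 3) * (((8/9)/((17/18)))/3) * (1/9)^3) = 416 * sqrt(1418610)/586027791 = 0.00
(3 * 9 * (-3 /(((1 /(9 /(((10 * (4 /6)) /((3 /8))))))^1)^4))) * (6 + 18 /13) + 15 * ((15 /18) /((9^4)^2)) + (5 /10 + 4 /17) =-7511566856082955171 /194832902983680000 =-38.55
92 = 92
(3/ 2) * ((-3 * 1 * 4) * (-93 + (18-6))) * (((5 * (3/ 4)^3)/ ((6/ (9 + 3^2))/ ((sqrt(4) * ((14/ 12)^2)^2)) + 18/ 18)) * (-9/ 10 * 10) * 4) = -2126649735/ 20936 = -101578.61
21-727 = -706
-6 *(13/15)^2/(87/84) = -9464/2175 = -4.35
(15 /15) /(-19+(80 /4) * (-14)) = -1 /299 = -0.00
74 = 74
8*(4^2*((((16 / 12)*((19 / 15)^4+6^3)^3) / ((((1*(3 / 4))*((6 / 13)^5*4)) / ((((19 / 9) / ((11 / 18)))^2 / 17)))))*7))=81356831969406051024168295946944 / 583684530668701171875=139384937744.02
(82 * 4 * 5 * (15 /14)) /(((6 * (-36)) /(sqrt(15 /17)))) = -1025 * sqrt(255) /2142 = -7.64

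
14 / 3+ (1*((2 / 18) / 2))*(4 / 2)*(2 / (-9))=376 / 81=4.64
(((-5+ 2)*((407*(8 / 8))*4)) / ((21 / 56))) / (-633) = 13024 / 633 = 20.58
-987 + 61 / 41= -40406 / 41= -985.51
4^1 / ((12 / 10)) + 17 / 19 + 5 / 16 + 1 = 5053 / 912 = 5.54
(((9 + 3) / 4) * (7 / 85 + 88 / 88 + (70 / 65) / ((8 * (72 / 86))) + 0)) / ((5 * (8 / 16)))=197809 / 132600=1.49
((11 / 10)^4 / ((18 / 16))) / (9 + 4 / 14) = 102487 / 731250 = 0.14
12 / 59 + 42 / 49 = 438 / 413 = 1.06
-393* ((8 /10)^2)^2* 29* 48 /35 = -140046336 /21875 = -6402.12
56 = 56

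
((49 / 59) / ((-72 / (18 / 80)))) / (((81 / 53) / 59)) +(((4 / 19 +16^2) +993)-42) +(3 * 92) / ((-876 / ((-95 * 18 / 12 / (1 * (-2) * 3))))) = 43127854681 / 35951040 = 1199.63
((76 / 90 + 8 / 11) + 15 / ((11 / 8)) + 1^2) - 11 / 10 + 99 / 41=600547 / 40590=14.80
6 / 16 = 3 / 8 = 0.38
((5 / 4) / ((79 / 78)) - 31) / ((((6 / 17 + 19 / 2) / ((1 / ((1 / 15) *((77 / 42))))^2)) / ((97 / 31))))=-12563500140 / 19854043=-632.79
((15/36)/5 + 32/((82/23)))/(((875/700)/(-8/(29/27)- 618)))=-26947022/5945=-4532.72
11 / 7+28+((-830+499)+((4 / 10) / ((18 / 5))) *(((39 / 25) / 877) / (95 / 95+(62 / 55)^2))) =-38132624279 / 126506373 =-301.43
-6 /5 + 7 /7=-1 /5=-0.20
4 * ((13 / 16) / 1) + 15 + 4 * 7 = 185 / 4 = 46.25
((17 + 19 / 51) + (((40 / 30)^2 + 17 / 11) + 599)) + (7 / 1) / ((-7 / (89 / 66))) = 2081357 / 3366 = 618.35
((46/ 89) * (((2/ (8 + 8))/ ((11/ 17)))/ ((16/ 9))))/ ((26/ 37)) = 130203/ 1629056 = 0.08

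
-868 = -868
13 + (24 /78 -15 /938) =162079 /12194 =13.29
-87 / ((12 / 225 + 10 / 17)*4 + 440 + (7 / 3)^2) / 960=-22185 / 109673024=-0.00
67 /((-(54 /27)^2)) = -16.75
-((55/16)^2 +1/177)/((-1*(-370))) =-535681/16765440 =-0.03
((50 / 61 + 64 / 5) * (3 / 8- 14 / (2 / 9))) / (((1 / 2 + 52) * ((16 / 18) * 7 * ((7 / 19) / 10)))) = -59312889 / 836920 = -70.87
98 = 98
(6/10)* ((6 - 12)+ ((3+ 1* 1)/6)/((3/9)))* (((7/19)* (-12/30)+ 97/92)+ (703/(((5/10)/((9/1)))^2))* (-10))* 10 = 119443589238/2185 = 54665258.23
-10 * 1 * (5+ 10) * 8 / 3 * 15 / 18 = -1000 / 3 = -333.33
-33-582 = -615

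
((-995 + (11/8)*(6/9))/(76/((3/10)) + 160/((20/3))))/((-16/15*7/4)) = 1.92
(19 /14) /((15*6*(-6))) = -19 /7560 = -0.00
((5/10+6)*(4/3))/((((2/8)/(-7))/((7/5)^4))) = -1747928/1875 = -932.23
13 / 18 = 0.72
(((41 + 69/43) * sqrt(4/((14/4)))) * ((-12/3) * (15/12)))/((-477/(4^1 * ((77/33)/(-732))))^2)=-128240 * sqrt(14)/2948831129547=-0.00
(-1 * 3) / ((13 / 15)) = -45 / 13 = -3.46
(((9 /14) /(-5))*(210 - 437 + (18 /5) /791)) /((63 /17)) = 15262039 /1937950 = 7.88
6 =6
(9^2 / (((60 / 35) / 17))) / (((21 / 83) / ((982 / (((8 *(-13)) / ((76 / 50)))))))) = -118468971 / 2600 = -45564.99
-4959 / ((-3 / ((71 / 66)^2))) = 2777591 / 1452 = 1912.94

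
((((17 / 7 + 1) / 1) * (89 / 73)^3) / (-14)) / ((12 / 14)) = -1409938 / 2723119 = -0.52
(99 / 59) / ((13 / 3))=297 / 767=0.39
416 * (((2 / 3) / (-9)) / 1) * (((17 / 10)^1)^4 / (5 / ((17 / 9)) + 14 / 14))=-36916282 / 523125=-70.57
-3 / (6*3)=-1 / 6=-0.17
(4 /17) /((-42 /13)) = -26 /357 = -0.07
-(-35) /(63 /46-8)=-322 /61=-5.28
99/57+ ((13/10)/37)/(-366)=4468613/2572980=1.74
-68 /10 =-34 /5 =-6.80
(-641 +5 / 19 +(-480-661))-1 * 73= -35240 / 19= -1854.74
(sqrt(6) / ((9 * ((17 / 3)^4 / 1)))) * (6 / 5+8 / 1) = 414 * sqrt(6) / 417605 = 0.00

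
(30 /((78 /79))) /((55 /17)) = 1343 /143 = 9.39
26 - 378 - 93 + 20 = -425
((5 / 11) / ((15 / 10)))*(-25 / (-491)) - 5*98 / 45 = -528548 / 48609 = -10.87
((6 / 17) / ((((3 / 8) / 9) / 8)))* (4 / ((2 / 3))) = 6912 / 17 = 406.59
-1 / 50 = -0.02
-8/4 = -2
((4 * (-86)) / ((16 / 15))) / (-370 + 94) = 215 / 184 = 1.17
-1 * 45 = -45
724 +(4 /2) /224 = 81089 /112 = 724.01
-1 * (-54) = 54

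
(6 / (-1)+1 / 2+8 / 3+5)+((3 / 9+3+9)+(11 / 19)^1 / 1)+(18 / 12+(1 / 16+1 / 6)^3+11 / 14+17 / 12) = 276426623 / 14708736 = 18.79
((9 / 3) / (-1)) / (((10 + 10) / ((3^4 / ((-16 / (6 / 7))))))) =729 / 1120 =0.65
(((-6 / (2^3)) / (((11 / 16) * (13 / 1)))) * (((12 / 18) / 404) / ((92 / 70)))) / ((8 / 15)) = -525 / 2657512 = -0.00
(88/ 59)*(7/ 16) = 0.65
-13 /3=-4.33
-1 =-1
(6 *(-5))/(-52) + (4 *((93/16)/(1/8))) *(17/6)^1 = 13717/26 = 527.58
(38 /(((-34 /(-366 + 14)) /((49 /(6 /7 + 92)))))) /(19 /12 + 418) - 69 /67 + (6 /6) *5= 4.46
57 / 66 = 19 / 22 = 0.86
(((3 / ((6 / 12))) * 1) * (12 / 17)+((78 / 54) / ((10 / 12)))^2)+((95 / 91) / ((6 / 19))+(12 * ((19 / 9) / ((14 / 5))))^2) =450294233 / 4873050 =92.41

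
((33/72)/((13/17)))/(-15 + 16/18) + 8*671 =5367.96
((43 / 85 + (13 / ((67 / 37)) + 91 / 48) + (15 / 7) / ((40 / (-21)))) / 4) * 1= 2311483 / 1093440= 2.11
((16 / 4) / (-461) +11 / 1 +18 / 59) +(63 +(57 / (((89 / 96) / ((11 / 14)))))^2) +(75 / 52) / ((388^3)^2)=4509985121274640272679973751573 / 1872935095113772997601968128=2407.98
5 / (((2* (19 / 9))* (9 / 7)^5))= 84035 / 249318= 0.34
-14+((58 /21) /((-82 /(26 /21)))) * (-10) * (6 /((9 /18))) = -54218 /6027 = -9.00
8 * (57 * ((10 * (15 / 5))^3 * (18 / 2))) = 110808000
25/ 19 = 1.32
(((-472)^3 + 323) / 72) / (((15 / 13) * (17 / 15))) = -1116828.78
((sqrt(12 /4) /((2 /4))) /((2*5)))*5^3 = 43.30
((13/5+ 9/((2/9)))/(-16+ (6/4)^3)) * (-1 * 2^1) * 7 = 24136/505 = 47.79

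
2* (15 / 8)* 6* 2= 45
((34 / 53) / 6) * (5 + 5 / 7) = 680 / 1113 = 0.61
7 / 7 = 1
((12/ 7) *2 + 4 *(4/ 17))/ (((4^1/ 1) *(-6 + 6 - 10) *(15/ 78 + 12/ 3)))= -338/ 12971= -0.03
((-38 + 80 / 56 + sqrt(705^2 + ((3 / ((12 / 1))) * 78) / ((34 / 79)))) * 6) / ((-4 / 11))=4224 / 7- 33 * sqrt(574613277) / 68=-11029.60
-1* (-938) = 938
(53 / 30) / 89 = 53 / 2670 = 0.02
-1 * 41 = -41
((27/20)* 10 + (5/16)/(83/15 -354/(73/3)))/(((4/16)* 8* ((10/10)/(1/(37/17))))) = 36153237/11687264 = 3.09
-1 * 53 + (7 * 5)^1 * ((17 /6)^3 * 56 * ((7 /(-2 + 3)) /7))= 1202254 /27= 44527.93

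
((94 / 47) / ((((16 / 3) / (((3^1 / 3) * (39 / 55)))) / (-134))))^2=61449921 / 48400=1269.63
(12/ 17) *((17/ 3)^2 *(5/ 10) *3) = 34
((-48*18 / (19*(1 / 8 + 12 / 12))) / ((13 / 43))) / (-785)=33024 / 193895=0.17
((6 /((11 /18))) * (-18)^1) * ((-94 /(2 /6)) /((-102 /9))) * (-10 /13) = 8223120 /2431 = 3382.61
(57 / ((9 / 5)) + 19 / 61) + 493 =96071 / 183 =524.98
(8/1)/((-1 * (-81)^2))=-8/6561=-0.00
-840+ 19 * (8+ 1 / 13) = -8925 / 13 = -686.54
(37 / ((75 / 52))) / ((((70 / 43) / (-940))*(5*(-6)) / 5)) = 3888404 / 1575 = 2468.83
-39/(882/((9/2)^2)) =-351/392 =-0.90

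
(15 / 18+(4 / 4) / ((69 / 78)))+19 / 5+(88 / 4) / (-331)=5.70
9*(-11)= -99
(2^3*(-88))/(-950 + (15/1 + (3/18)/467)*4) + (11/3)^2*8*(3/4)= 38088226/467583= 81.46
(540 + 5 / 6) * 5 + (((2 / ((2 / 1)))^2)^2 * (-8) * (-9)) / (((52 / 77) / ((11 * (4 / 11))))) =244189 / 78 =3130.63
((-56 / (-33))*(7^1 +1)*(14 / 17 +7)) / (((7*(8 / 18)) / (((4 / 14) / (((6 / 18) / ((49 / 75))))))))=89376 / 4675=19.12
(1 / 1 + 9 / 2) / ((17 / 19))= 209 / 34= 6.15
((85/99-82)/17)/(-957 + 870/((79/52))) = 21883/1762101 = 0.01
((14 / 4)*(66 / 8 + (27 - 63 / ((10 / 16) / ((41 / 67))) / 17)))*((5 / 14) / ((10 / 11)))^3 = 958771209 / 142876160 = 6.71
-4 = -4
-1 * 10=-10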